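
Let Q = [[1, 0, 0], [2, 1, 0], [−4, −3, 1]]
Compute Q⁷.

Q = I + N where N = [[0, 0, 0], [2, 0, 0], [−4, −3, 0]] is strictly lower-triangular, so N³ = 0.
(I + N)⁷ = I + 7·N + 21·N² = [[1, 0, 0], [14, 1, 0], [−154, −21, 1]].

[[1, 0, 0], [14, 1, 0], [−154, −21, 1]]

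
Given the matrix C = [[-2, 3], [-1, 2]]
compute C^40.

C² = I (check: tr C = 0 and det C = -1), so C^40 = I since 40 is even.

[[1, 0], [0, 1]]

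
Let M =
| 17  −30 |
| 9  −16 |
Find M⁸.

[[1531, −2550], [765, −1274]]

tr M = 1 and det M = −2, so the characteristic polynomial is λ² − (1)λ + (−2) with roots 2 and −1.
Eigenvectors give P = [[2, −5], [1, −3]] with P⁻¹ = [[3, −5], [1, −2]], and M = P·diag(2, −1)·P⁻¹.
Then M⁸ = P·diag(256, 1)·P⁻¹ = [[512, −5], [256, −3]] · [[3, −5], [1, −2]] = [[1531, −2550], [765, −1274]].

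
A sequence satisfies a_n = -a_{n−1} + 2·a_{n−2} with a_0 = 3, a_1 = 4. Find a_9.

174

With companion matrix Q = [[-1, 2], [1, 0]], [a_n, a_{n−1}]ᵀ = Q·[a_{n−1}, a_{n−2}]ᵀ, so [a_9, a_8]ᵀ = Q⁸·[a_1, a_0]ᵀ.
Q⁸ = [[171, -170], [-85, 86]], giving [a_9, a_8]ᵀ = [[174], [-82]].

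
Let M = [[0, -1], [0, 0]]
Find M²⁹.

M is strictly triangular, hence nilpotent: M² = 0, so M²⁹ = 0.

[[0, 0], [0, 0]]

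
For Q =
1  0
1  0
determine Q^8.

Q² = Q (a projection; rank 1, trace 1), so Q^8 = Q.

[[1, 0], [1, 0]]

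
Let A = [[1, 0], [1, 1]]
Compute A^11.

[[1, 0], [11, 1]]

A = I + N where N = [[0, 0], [1, 0]] is strictly lower-triangular, so N^2 = 0.
(I + N)^11 = I + 11·N = [[1, 0], [11, 1]].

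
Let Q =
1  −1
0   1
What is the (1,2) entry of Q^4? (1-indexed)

Q = I + N where N = [[0, −1], [0, 0]] is strictly upper-triangular, so N^2 = 0.
(I + N)^4 = I + 4·N = [[1, −4], [0, 1]].

−4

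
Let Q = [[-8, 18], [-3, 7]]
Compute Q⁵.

[[-98, 198], [-33, 67]]

tr Q = -1 and det Q = -2, so the characteristic polynomial is λ² − (-1)λ + (-2) with roots 1 and -2.
Eigenvectors give P = [[-2, -3], [-1, -1]] with P⁻¹ = [[1, -3], [-1, 2]], and Q = P·diag(1, -2)·P⁻¹.
Then Q⁵ = P·diag(1, -32)·P⁻¹ = [[-2, 96], [-1, 32]] · [[1, -3], [-1, 2]] = [[-98, 198], [-33, 67]].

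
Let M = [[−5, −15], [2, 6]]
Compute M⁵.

M² = M (a projection; rank 1, trace 1), so M⁵ = M.

[[−5, −15], [2, 6]]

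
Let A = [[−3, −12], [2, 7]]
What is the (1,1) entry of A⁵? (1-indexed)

tr A = 4 and det A = 3, so the characteristic polynomial is λ² − (4)λ + (3) with roots 1 and 3.
Eigenvectors give P = [[−3, −2], [1, 1]] with P⁻¹ = [[−1, −2], [1, 3]], and A = P·diag(1, 3)·P⁻¹.
Then A⁵ = P·diag(1, 243)·P⁻¹ = [[−3, −486], [1, 243]] · [[−1, −2], [1, 3]] = [[−483, −1452], [242, 727]].

−483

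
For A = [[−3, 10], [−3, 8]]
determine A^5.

[[−1023, 2110], [−633, 1298]]

tr A = 5 and det A = 6, so the characteristic polynomial is λ² − (5)λ + (6) with roots 3 and 2.
Eigenvectors give P = [[−5, 2], [−3, 1]] with P⁻¹ = [[1, −2], [3, −5]], and A = P·diag(3, 2)·P⁻¹.
Then A^5 = P·diag(243, 32)·P⁻¹ = [[−1215, 64], [−729, 32]] · [[1, −2], [3, −5]] = [[−1023, 2110], [−633, 1298]].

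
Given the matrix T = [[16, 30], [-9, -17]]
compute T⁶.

[[-314, -630], [189, 379]]

tr T = -1 and det T = -2, so the characteristic polynomial is λ² − (-1)λ + (-2) with roots -2 and 1.
Eigenvectors give P = [[-5, -2], [3, 1]] with P⁻¹ = [[1, 2], [-3, -5]], and T = P·diag(-2, 1)·P⁻¹.
Then T⁶ = P·diag(64, 1)·P⁻¹ = [[-320, -2], [192, 1]] · [[1, 2], [-3, -5]] = [[-314, -630], [189, 379]].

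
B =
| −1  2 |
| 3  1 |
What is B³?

[[−7, 14], [21, 7]]

B² = [[7, 0], [0, 7]]
B³ = [[−7, 14], [21, 7]]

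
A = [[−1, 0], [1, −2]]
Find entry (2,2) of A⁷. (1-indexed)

tr A = −3 and det A = 2, so the characteristic polynomial is λ² − (−3)λ + (2) with roots −2 and −1.
Eigenvectors give P = [[0, 1], [−1, 1]] with P⁻¹ = [[1, −1], [1, 0]], and A = P·diag(−2, −1)·P⁻¹.
Then A⁷ = P·diag(−128, −1)·P⁻¹ = [[0, −1], [128, −1]] · [[1, −1], [1, 0]] = [[−1, 0], [127, −128]].

−128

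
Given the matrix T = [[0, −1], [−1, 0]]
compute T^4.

[[1, 0], [0, 1]]

T² = I (check: tr T = 0 and det T = −1), so T^4 = I since 4 is even.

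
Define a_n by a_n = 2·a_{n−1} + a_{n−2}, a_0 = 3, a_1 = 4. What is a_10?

12467

With companion matrix Q = [[2, 1], [1, 0]], [a_n, a_{n−1}]ᵀ = Q·[a_{n−1}, a_{n−2}]ᵀ, so [a_10, a_9]ᵀ = Q⁹·[a_1, a_0]ᵀ.
Q⁹ = [[2378, 985], [985, 408]], giving [a_10, a_9]ᵀ = [[12467], [5164]].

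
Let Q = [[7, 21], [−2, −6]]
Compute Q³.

[[7, 21], [−2, −6]]

Q² = Q (a projection; rank 1, trace 1), so Q³ = Q.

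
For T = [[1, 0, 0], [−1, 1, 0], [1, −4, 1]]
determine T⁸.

T = I + N where N = [[0, 0, 0], [−1, 0, 0], [1, −4, 0]] is strictly lower-triangular, so N³ = 0.
(I + N)⁸ = I + 8·N + 28·N² = [[1, 0, 0], [−8, 1, 0], [120, −32, 1]].

[[1, 0, 0], [−8, 1, 0], [120, −32, 1]]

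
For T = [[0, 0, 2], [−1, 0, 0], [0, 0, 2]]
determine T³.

[[0, 0, 8], [0, 0, −4], [0, 0, 8]]

T² = [[0, 0, 4], [0, 0, −2], [0, 0, 4]]
T³ = [[0, 0, 8], [0, 0, −4], [0, 0, 8]]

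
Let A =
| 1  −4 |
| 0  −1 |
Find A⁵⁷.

A² = I (check: tr A = 0 and det A = −1), so A⁵⁷ = A since 57 is odd.

[[1, −4], [0, −1]]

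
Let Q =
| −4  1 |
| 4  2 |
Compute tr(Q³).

−80

Q² = [[20, −2], [−8, 8]]
Q³ = [[−88, 16], [64, 8]]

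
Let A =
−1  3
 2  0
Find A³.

[[−13, 21], [14, −6]]

A² = [[7, −3], [−2, 6]]
A³ = [[−13, 21], [14, −6]]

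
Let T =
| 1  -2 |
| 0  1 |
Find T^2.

[[1, -4], [0, 1]]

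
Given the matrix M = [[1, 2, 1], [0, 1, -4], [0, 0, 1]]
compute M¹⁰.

M = I + N where N = [[0, 2, 1], [0, 0, -4], [0, 0, 0]] is strictly upper-triangular, so N³ = 0.
(I + N)¹⁰ = I + 10·N + 45·N² = [[1, 20, -350], [0, 1, -40], [0, 0, 1]].

[[1, 20, -350], [0, 1, -40], [0, 0, 1]]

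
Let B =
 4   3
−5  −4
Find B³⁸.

[[1, 0], [0, 1]]

B² = I (check: tr B = 0 and det B = −1), so B³⁸ = I since 38 is even.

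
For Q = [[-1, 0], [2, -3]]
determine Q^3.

tr Q = -4 and det Q = 3, so the characteristic polynomial is λ² − (-4)λ + (3) with roots -3 and -1.
Eigenvectors give P = [[0, 1], [-1, 1]] with P⁻¹ = [[1, -1], [1, 0]], and Q = P·diag(-3, -1)·P⁻¹.
Then Q^3 = P·diag(-27, -1)·P⁻¹ = [[0, -1], [27, -1]] · [[1, -1], [1, 0]] = [[-1, 0], [26, -27]].

[[-1, 0], [26, -27]]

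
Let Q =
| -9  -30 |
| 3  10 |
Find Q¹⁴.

[[-9, -30], [3, 10]]

Q² = Q (a projection; rank 1, trace 1), so Q¹⁴ = Q.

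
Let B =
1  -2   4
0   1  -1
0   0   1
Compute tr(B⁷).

3

B = I + N where N = [[0, -2, 4], [0, 0, -1], [0, 0, 0]] is strictly upper-triangular, so N³ = 0.
(I + N)⁷ = I + 7·N + 21·N² = [[1, -14, 70], [0, 1, -7], [0, 0, 1]].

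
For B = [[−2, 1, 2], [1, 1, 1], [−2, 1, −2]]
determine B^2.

[[1, 1, −7], [−3, 3, 1], [9, −3, 1]]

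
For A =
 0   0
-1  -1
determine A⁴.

[[0, 0], [1, 1]]

A² = [[0, 0], [1, 1]]
A³ = [[0, 0], [-1, -1]]
A⁴ = [[0, 0], [1, 1]]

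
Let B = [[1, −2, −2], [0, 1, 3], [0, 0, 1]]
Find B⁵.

B = I + N where N = [[0, −2, −2], [0, 0, 3], [0, 0, 0]] is strictly upper-triangular, so N³ = 0.
(I + N)⁵ = I + 5·N + 10·N² = [[1, −10, −70], [0, 1, 15], [0, 0, 1]].

[[1, −10, −70], [0, 1, 15], [0, 0, 1]]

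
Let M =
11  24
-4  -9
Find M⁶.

[[2185, 4368], [-728, -1455]]

tr M = 2 and det M = -3, so the characteristic polynomial is λ² − (2)λ + (-3) with roots 3 and -1.
Eigenvectors give P = [[-3, 2], [1, -1]] with P⁻¹ = [[-1, -2], [-1, -3]], and M = P·diag(3, -1)·P⁻¹.
Then M⁶ = P·diag(729, 1)·P⁻¹ = [[-2187, 2], [729, -1]] · [[-1, -2], [-1, -3]] = [[2185, 4368], [-728, -1455]].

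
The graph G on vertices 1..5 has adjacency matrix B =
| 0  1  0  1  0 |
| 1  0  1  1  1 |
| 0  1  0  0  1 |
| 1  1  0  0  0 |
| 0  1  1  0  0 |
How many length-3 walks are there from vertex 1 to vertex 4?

3

The number of length-3 walks from vertex 1 to vertex 4 is entry (1,4) of B³, where B is the adjacency matrix.
B² = [[2, 1, 1, 1, 1], [1, 4, 1, 1, 1], [1, 1, 2, 1, 1], [1, 1, 1, 2, 1], [1, 1, 1, 1, 2]]
B³ = [[2, 5, 2, 3, 2], [5, 4, 5, 5, 5], [2, 5, 2, 2, 3], [3, 5, 2, 2, 2], [2, 5, 3, 2, 2]]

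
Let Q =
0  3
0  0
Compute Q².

Q is strictly triangular, hence nilpotent: Q² = 0, so Q² = 0.

[[0, 0], [0, 0]]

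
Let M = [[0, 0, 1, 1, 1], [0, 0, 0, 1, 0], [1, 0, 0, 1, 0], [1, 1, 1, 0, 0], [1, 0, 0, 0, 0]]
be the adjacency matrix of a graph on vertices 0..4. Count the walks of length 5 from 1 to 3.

The number of length-5 walks from vertex 1 to vertex 3 is entry (1,3) of M^5, where M is the adjacency matrix.
M^2 = [[3, 1, 1, 1, 0], [1, 1, 1, 0, 0], [1, 1, 2, 1, 1], [1, 0, 1, 3, 1], [0, 0, 1, 1, 1]]
M^3 = [[2, 1, 4, 5, 3], [1, 0, 1, 3, 1], [4, 1, 2, 4, 1], [5, 3, 4, 2, 1], [3, 1, 1, 1, 0]]
M^4 = [[12, 5, 7, 7, 2], [5, 3, 4, 2, 1], [7, 4, 8, 7, 4], [7, 2, 7, 12, 5], [2, 1, 4, 5, 3]]
M^5 = [[16, 7, 19, 24, 12], [7, 2, 7, 12, 5], [19, 7, 14, 19, 7], [24, 12, 19, 16, 7], [12, 5, 7, 7, 2]]

12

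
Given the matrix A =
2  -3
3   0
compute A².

[[-5, -6], [6, -9]]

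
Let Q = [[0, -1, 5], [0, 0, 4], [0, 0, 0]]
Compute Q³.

Q is strictly triangular, hence nilpotent: Q³ = 0, so Q³ = 0.

[[0, 0, 0], [0, 0, 0], [0, 0, 0]]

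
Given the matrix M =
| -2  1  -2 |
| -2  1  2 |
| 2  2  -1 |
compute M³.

M² = [[-2, -5, 8], [6, 3, 4], [-10, 2, 1]]
M³ = [[30, 9, -14], [-10, 17, -10], [18, -6, 23]]

[[30, 9, -14], [-10, 17, -10], [18, -6, 23]]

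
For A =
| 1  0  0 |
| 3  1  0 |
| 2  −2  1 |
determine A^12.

[[1, 0, 0], [36, 1, 0], [−372, −24, 1]]

A = I + N where N = [[0, 0, 0], [3, 0, 0], [2, −2, 0]] is strictly lower-triangular, so N^3 = 0.
(I + N)^12 = I + 12·N + 66·N^2 = [[1, 0, 0], [36, 1, 0], [−372, −24, 1]].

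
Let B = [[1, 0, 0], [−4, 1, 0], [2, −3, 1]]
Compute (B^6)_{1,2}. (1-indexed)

B = I + N where N = [[0, 0, 0], [−4, 0, 0], [2, −3, 0]] is strictly lower-triangular, so N^3 = 0.
(I + N)^6 = I + 6·N + 15·N^2 = [[1, 0, 0], [−24, 1, 0], [192, −18, 1]].

0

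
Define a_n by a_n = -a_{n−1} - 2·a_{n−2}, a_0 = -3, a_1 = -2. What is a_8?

With companion matrix T = [[-1, -2], [1, 0]], [a_n, a_{n−1}]ᵀ = T·[a_{n−1}, a_{n−2}]ᵀ, so [a_8, a_7]ᵀ = T^7·[a_1, a_0]ᵀ.
T^7 = [[3, -14], [7, 10]], giving [a_8, a_7]ᵀ = [[36], [-44]].

36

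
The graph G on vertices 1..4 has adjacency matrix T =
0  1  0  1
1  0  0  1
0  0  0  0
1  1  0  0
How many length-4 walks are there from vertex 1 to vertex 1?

6

The number of length-4 walks from vertex 1 to vertex 1 is entry (1,1) of T⁴, where T is the adjacency matrix.
T² = [[2, 1, 0, 1], [1, 2, 0, 1], [0, 0, 0, 0], [1, 1, 0, 2]]
T³ = [[2, 3, 0, 3], [3, 2, 0, 3], [0, 0, 0, 0], [3, 3, 0, 2]]
T⁴ = [[6, 5, 0, 5], [5, 6, 0, 5], [0, 0, 0, 0], [5, 5, 0, 6]]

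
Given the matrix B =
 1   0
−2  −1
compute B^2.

[[1, 0], [0, 1]]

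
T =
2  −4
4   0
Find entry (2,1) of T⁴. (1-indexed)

T² = [[−12, −8], [8, −16]]
T³ = [[−56, 48], [−48, −32]]
T⁴ = [[80, 224], [−224, 192]]

−224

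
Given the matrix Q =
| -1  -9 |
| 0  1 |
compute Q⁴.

Q² = I (check: tr Q = 0 and det Q = -1), so Q⁴ = I since 4 is even.

[[1, 0], [0, 1]]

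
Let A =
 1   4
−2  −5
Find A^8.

[[−6559, −13120], [6560, 13121]]

tr A = −4 and det A = 3, so the characteristic polynomial is λ² − (−4)λ + (3) with roots −1 and −3.
Eigenvectors give P = [[2, −1], [−1, 1]] with P⁻¹ = [[1, 1], [1, 2]], and A = P·diag(−1, −3)·P⁻¹.
Then A^8 = P·diag(1, 6561)·P⁻¹ = [[2, −6561], [−1, 6561]] · [[1, 1], [1, 2]] = [[−6559, −13120], [6560, 13121]].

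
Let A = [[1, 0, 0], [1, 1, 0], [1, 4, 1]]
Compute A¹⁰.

[[1, 0, 0], [10, 1, 0], [190, 40, 1]]

A = I + N where N = [[0, 0, 0], [1, 0, 0], [1, 4, 0]] is strictly lower-triangular, so N³ = 0.
(I + N)¹⁰ = I + 10·N + 45·N² = [[1, 0, 0], [10, 1, 0], [190, 40, 1]].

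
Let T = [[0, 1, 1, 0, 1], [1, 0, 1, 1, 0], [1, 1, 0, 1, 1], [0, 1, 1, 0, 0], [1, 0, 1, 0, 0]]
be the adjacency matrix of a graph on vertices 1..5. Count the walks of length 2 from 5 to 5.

2

The number of length-2 walks from vertex 5 to vertex 5 is entry (5,5) of T², where T is the adjacency matrix.
T² = [[3, 1, 2, 2, 1], [1, 3, 2, 1, 2], [2, 2, 4, 1, 1], [2, 1, 1, 2, 1], [1, 2, 1, 1, 2]]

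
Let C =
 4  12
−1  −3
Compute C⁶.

C² = C (a projection; rank 1, trace 1), so C⁶ = C.

[[4, 12], [−1, −3]]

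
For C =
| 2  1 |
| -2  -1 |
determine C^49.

C² = C (a projection; rank 1, trace 1), so C^49 = C.

[[2, 1], [-2, -1]]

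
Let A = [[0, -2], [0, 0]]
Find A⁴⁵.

A is strictly triangular, hence nilpotent: A² = 0, so A⁴⁵ = 0.

[[0, 0], [0, 0]]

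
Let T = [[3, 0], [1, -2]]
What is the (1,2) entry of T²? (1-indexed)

0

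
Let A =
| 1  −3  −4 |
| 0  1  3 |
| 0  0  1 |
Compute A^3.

A = I + N where N = [[0, −3, −4], [0, 0, 3], [0, 0, 0]] is strictly upper-triangular, so N^3 = 0.
(I + N)^3 = I + 3·N + 3·N^2 = [[1, −9, −39], [0, 1, 9], [0, 0, 1]].

[[1, −9, −39], [0, 1, 9], [0, 0, 1]]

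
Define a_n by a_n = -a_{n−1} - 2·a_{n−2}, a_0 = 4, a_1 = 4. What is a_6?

-12

With companion matrix M = [[-1, -2], [1, 0]], [a_n, a_{n−1}]ᵀ = M·[a_{n−1}, a_{n−2}]ᵀ, so [a_6, a_5]ᵀ = M^5·[a_1, a_0]ᵀ.
M^5 = [[-5, 2], [-1, -6]], giving [a_6, a_5]ᵀ = [[-12], [-28]].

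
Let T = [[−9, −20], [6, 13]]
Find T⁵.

[[−1209, −2420], [726, 1453]]

tr T = 4 and det T = 3, so the characteristic polynomial is λ² − (4)λ + (3) with roots 3 and 1.
Eigenvectors give P = [[−5, −2], [3, 1]] with P⁻¹ = [[1, 2], [−3, −5]], and T = P·diag(3, 1)·P⁻¹.
Then T⁵ = P·diag(243, 1)·P⁻¹ = [[−1215, −2], [729, 1]] · [[1, 2], [−3, −5]] = [[−1209, −2420], [726, 1453]].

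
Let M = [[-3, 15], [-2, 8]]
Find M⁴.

[[-309, 975], [-130, 406]]

tr M = 5 and det M = 6, so the characteristic polynomial is λ² − (5)λ + (6) with roots 2 and 3.
Eigenvectors give P = [[3, 5], [1, 2]] with P⁻¹ = [[2, -5], [-1, 3]], and M = P·diag(2, 3)·P⁻¹.
Then M⁴ = P·diag(16, 81)·P⁻¹ = [[48, 405], [16, 162]] · [[2, -5], [-1, 3]] = [[-309, 975], [-130, 406]].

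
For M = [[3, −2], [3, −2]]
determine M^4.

[[3, −2], [3, −2]]

M² = M (a projection; rank 1, trace 1), so M^4 = M.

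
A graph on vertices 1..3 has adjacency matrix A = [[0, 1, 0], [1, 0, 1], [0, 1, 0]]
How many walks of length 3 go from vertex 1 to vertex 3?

0

The number of length-3 walks from vertex 1 to vertex 3 is entry (1,3) of A³, where A is the adjacency matrix.
A² = [[1, 0, 1], [0, 2, 0], [1, 0, 1]]
A³ = [[0, 2, 0], [2, 0, 2], [0, 2, 0]]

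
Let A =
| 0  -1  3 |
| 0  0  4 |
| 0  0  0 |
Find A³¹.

[[0, 0, 0], [0, 0, 0], [0, 0, 0]]

A is strictly triangular, hence nilpotent: A³ = 0, so A³¹ = 0.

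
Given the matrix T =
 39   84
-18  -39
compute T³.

tr T = 0 and det T = -9, so the characteristic polynomial is λ² − (0)λ + (-9) with roots -3 and 3.
Eigenvectors give P = [[-2, 7], [1, -3]] with P⁻¹ = [[3, 7], [1, 2]], and T = P·diag(-3, 3)·P⁻¹.
Then T³ = P·diag(-27, 27)·P⁻¹ = [[54, 189], [-27, -81]] · [[3, 7], [1, 2]] = [[351, 756], [-162, -351]].

[[351, 756], [-162, -351]]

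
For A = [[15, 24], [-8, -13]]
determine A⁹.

[[78735, 118104], [-39368, -59053]]

tr A = 2 and det A = -3, so the characteristic polynomial is λ² − (2)λ + (-3) with roots 3 and -1.
Eigenvectors give P = [[-2, -3], [1, 2]] with P⁻¹ = [[-2, -3], [1, 2]], and A = P·diag(3, -1)·P⁻¹.
Then A⁹ = P·diag(19683, -1)·P⁻¹ = [[-39366, 3], [19683, -2]] · [[-2, -3], [1, 2]] = [[78735, 118104], [-39368, -59053]].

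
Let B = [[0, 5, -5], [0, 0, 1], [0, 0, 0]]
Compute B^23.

[[0, 0, 0], [0, 0, 0], [0, 0, 0]]

B is strictly triangular, hence nilpotent: B^3 = 0, so B^23 = 0.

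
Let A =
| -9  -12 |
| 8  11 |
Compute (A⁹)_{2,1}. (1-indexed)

39368

tr A = 2 and det A = -3, so the characteristic polynomial is λ² − (2)λ + (-3) with roots -1 and 3.
Eigenvectors give P = [[3, 1], [-2, -1]] with P⁻¹ = [[1, 1], [-2, -3]], and A = P·diag(-1, 3)·P⁻¹.
Then A⁹ = P·diag(-1, 19683)·P⁻¹ = [[-3, 19683], [2, -19683]] · [[1, 1], [-2, -3]] = [[-39369, -59052], [39368, 59051]].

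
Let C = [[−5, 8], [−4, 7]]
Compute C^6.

tr C = 2 and det C = −3, so the characteristic polynomial is λ² − (2)λ + (−3) with roots 3 and −1.
Eigenvectors give P = [[−1, 2], [−1, 1]] with P⁻¹ = [[1, −2], [1, −1]], and C = P·diag(3, −1)·P⁻¹.
Then C^6 = P·diag(729, 1)·P⁻¹ = [[−729, 2], [−729, 1]] · [[1, −2], [1, −1]] = [[−727, 1456], [−728, 1457]].

[[−727, 1456], [−728, 1457]]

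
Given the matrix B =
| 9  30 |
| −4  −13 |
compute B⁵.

[[1209, 3630], [−484, −1453]]

tr B = −4 and det B = 3, so the characteristic polynomial is λ² − (−4)λ + (3) with roots −3 and −1.
Eigenvectors give P = [[5, −3], [−2, 1]] with P⁻¹ = [[−1, −3], [−2, −5]], and B = P·diag(−3, −1)·P⁻¹.
Then B⁵ = P·diag(−243, −1)·P⁻¹ = [[−1215, 3], [486, −1]] · [[−1, −3], [−2, −5]] = [[1209, 3630], [−484, −1453]].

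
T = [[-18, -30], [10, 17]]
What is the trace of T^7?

tr T = -1 and det T = -6, so the characteristic polynomial is λ² − (-1)λ + (-6) with roots 2 and -3.
Eigenvectors give P = [[-3, -2], [2, 1]] with P⁻¹ = [[1, 2], [-2, -3]], and T = P·diag(2, -3)·P⁻¹.
Then T^7 = P·diag(128, -2187)·P⁻¹ = [[-384, 4374], [256, -2187]] · [[1, 2], [-2, -3]] = [[-9132, -13890], [4630, 7073]].

-2059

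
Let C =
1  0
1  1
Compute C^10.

C = I + N where N = [[0, 0], [1, 0]] is strictly lower-triangular, so N^2 = 0.
(I + N)^10 = I + 10·N = [[1, 0], [10, 1]].

[[1, 0], [10, 1]]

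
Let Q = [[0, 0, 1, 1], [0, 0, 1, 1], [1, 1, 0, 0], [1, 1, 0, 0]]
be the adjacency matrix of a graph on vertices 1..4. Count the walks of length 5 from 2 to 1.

0

The number of length-5 walks from vertex 2 to vertex 1 is entry (2,1) of Q^5, where Q is the adjacency matrix.
Q^2 = [[2, 2, 0, 0], [2, 2, 0, 0], [0, 0, 2, 2], [0, 0, 2, 2]]
Q^3 = [[0, 0, 4, 4], [0, 0, 4, 4], [4, 4, 0, 0], [4, 4, 0, 0]]
Q^4 = [[8, 8, 0, 0], [8, 8, 0, 0], [0, 0, 8, 8], [0, 0, 8, 8]]
Q^5 = [[0, 0, 16, 16], [0, 0, 16, 16], [16, 16, 0, 0], [16, 16, 0, 0]]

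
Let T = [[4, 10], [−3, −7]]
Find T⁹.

[[2554, 5110], [−1533, −3067]]

tr T = −3 and det T = 2, so the characteristic polynomial is λ² − (−3)λ + (2) with roots −1 and −2.
Eigenvectors give P = [[−2, −5], [1, 3]] with P⁻¹ = [[−3, −5], [1, 2]], and T = P·diag(−1, −2)·P⁻¹.
Then T⁹ = P·diag(−1, −512)·P⁻¹ = [[2, 2560], [−1, −1536]] · [[−3, −5], [1, 2]] = [[2554, 5110], [−1533, −3067]].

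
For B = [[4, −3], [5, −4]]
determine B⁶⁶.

[[1, 0], [0, 1]]

B² = I (check: tr B = 0 and det B = −1), so B⁶⁶ = I since 66 is even.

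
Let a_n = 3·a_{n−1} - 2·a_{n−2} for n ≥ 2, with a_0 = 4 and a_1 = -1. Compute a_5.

-151

With companion matrix C = [[3, -2], [1, 0]], [a_n, a_{n−1}]ᵀ = C·[a_{n−1}, a_{n−2}]ᵀ, so [a_5, a_4]ᵀ = C⁴·[a_1, a_0]ᵀ.
C⁴ = [[31, -30], [15, -14]], giving [a_5, a_4]ᵀ = [[-151], [-71]].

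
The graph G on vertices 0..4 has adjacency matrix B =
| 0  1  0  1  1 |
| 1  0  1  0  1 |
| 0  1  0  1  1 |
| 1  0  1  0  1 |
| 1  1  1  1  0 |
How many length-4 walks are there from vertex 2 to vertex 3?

16

The number of length-4 walks from vertex 2 to vertex 3 is entry (2,3) of B⁴, where B is the adjacency matrix.
B² = [[3, 1, 3, 1, 2], [1, 3, 1, 3, 2], [3, 1, 3, 1, 2], [1, 3, 1, 3, 2], [2, 2, 2, 2, 4]]
B³ = [[4, 8, 4, 8, 8], [8, 4, 8, 4, 8], [4, 8, 4, 8, 8], [8, 4, 8, 4, 8], [8, 8, 8, 8, 8]]
B⁴ = [[24, 16, 24, 16, 24], [16, 24, 16, 24, 24], [24, 16, 24, 16, 24], [16, 24, 16, 24, 24], [24, 24, 24, 24, 32]]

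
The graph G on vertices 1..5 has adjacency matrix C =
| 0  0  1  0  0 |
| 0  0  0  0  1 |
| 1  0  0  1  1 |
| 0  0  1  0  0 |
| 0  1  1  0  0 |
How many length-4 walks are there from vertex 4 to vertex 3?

The number of length-4 walks from vertex 4 to vertex 3 is entry (4,3) of C⁴, where C is the adjacency matrix.
C² = [[1, 0, 0, 1, 1], [0, 1, 1, 0, 0], [0, 1, 3, 0, 0], [1, 0, 0, 1, 1], [1, 0, 0, 1, 2]]
C³ = [[0, 1, 3, 0, 0], [1, 0, 0, 1, 2], [3, 0, 0, 3, 4], [0, 1, 3, 0, 0], [0, 2, 4, 0, 0]]
C⁴ = [[3, 0, 0, 3, 4], [0, 2, 4, 0, 0], [0, 4, 10, 0, 0], [3, 0, 0, 3, 4], [4, 0, 0, 4, 6]]

0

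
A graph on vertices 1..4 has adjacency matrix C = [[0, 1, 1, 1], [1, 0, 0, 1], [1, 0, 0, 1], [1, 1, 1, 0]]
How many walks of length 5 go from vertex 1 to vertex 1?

32

The number of length-5 walks from vertex 1 to vertex 1 is entry (1,1) of C⁵, where C is the adjacency matrix.
C² = [[3, 1, 1, 2], [1, 2, 2, 1], [1, 2, 2, 1], [2, 1, 1, 3]]
C³ = [[4, 5, 5, 5], [5, 2, 2, 5], [5, 2, 2, 5], [5, 5, 5, 4]]
C⁴ = [[15, 9, 9, 14], [9, 10, 10, 9], [9, 10, 10, 9], [14, 9, 9, 15]]
C⁵ = [[32, 29, 29, 33], [29, 18, 18, 29], [29, 18, 18, 29], [33, 29, 29, 32]]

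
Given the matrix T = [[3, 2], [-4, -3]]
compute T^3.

[[3, 2], [-4, -3]]

T² = I (check: tr T = 0 and det T = -1), so T^3 = T since 3 is odd.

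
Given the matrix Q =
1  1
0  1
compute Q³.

Q = I + N where N = [[0, 1], [0, 0]] is strictly upper-triangular, so N² = 0.
(I + N)³ = I + 3·N = [[1, 3], [0, 1]].

[[1, 3], [0, 1]]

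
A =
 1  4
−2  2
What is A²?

[[−7, 12], [−6, −4]]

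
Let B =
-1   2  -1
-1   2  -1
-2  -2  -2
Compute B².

[[1, 4, 1], [1, 4, 1], [8, -4, 8]]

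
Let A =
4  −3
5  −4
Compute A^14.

[[1, 0], [0, 1]]

A² = I (check: tr A = 0 and det A = −1), so A^14 = I since 14 is even.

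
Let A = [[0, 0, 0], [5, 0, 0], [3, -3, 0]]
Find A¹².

[[0, 0, 0], [0, 0, 0], [0, 0, 0]]

A is strictly triangular, hence nilpotent: A³ = 0, so A¹² = 0.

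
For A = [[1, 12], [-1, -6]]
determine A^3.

[[49, 228], [-19, -84]]

tr A = -5 and det A = 6, so the characteristic polynomial is λ² − (-5)λ + (6) with roots -3 and -2.
Eigenvectors give P = [[-3, 4], [1, -1]] with P⁻¹ = [[1, 4], [1, 3]], and A = P·diag(-3, -2)·P⁻¹.
Then A^3 = P·diag(-27, -8)·P⁻¹ = [[81, -32], [-27, 8]] · [[1, 4], [1, 3]] = [[49, 228], [-19, -84]].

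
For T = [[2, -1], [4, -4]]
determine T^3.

[[8, -8], [32, -40]]

T^2 = [[0, 2], [-8, 12]]
T^3 = [[8, -8], [32, -40]]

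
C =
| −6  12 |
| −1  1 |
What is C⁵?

tr C = −5 and det C = 6, so the characteristic polynomial is λ² − (−5)λ + (6) with roots −3 and −2.
Eigenvectors give P = [[4, 3], [1, 1]] with P⁻¹ = [[1, −3], [−1, 4]], and C = P·diag(−3, −2)·P⁻¹.
Then C⁵ = P·diag(−243, −32)·P⁻¹ = [[−972, −96], [−243, −32]] · [[1, −3], [−1, 4]] = [[−876, 2532], [−211, 601]].

[[−876, 2532], [−211, 601]]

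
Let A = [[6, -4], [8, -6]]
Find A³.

[[24, -16], [32, -24]]

tr A = 0 and det A = -4, so the characteristic polynomial is λ² − (0)λ + (-4) with roots -2 and 2.
Eigenvectors give P = [[-1, -1], [-2, -1]] with P⁻¹ = [[1, -1], [-2, 1]], and A = P·diag(-2, 2)·P⁻¹.
Then A³ = P·diag(-8, 8)·P⁻¹ = [[8, -8], [16, -8]] · [[1, -1], [-2, 1]] = [[24, -16], [32, -24]].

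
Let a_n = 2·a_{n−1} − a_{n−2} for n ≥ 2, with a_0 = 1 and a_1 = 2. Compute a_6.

7

With companion matrix M = [[2, −1], [1, 0]], [a_n, a_{n−1}]ᵀ = M·[a_{n−1}, a_{n−2}]ᵀ, so [a_6, a_5]ᵀ = M⁵·[a_1, a_0]ᵀ.
M⁵ = [[6, −5], [5, −4]], giving [a_6, a_5]ᵀ = [[7], [6]].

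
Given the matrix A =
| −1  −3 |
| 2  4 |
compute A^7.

tr A = 3 and det A = 2, so the characteristic polynomial is λ² − (3)λ + (2) with roots 1 and 2.
Eigenvectors give P = [[3, −1], [−2, 1]] with P⁻¹ = [[1, 1], [2, 3]], and A = P·diag(1, 2)·P⁻¹.
Then A^7 = P·diag(1, 128)·P⁻¹ = [[3, −128], [−2, 128]] · [[1, 1], [2, 3]] = [[−253, −381], [254, 382]].

[[−253, −381], [254, 382]]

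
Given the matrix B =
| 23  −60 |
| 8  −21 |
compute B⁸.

[[39361, −98400], [13120, −32799]]

tr B = 2 and det B = −3, so the characteristic polynomial is λ² − (2)λ + (−3) with roots −1 and 3.
Eigenvectors give P = [[−5, 3], [−2, 1]] with P⁻¹ = [[1, −3], [2, −5]], and B = P·diag(−1, 3)·P⁻¹.
Then B⁸ = P·diag(1, 6561)·P⁻¹ = [[−5, 19683], [−2, 6561]] · [[1, −3], [2, −5]] = [[39361, −98400], [13120, −32799]].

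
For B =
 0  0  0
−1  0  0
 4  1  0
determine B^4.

B is strictly triangular, hence nilpotent: B^3 = 0, so B^4 = 0.

[[0, 0, 0], [0, 0, 0], [0, 0, 0]]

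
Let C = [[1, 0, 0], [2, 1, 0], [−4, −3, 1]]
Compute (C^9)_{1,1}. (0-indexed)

1

C = I + N where N = [[0, 0, 0], [2, 0, 0], [−4, −3, 0]] is strictly lower-triangular, so N^3 = 0.
(I + N)^9 = I + 9·N + 36·N^2 = [[1, 0, 0], [18, 1, 0], [−252, −27, 1]].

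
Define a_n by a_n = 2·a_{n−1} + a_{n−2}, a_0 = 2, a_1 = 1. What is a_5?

With companion matrix C = [[2, 1], [1, 0]], [a_n, a_{n−1}]ᵀ = C·[a_{n−1}, a_{n−2}]ᵀ, so [a_5, a_4]ᵀ = C^4·[a_1, a_0]ᵀ.
C^4 = [[29, 12], [12, 5]], giving [a_5, a_4]ᵀ = [[53], [22]].

53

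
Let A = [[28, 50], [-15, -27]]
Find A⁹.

[[120658, 201950], [-60585, -101487]]

tr A = 1 and det A = -6, so the characteristic polynomial is λ² − (1)λ + (-6) with roots 3 and -2.
Eigenvectors give P = [[-2, -5], [1, 3]] with P⁻¹ = [[-3, -5], [1, 2]], and A = P·diag(3, -2)·P⁻¹.
Then A⁹ = P·diag(19683, -512)·P⁻¹ = [[-39366, 2560], [19683, -1536]] · [[-3, -5], [1, 2]] = [[120658, 201950], [-60585, -101487]].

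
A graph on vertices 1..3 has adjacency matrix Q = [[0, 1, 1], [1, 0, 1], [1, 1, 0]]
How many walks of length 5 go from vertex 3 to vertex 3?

10

The number of length-5 walks from vertex 3 to vertex 3 is entry (3,3) of Q⁵, where Q is the adjacency matrix.
Q² = [[2, 1, 1], [1, 2, 1], [1, 1, 2]]
Q³ = [[2, 3, 3], [3, 2, 3], [3, 3, 2]]
Q⁴ = [[6, 5, 5], [5, 6, 5], [5, 5, 6]]
Q⁵ = [[10, 11, 11], [11, 10, 11], [11, 11, 10]]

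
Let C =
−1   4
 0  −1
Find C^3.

C^2 = [[1, −8], [0, 1]]
C^3 = [[−1, 12], [0, −1]]

[[−1, 12], [0, −1]]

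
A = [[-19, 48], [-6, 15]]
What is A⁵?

[[-2179, 5808], [-726, 1935]]

tr A = -4 and det A = 3, so the characteristic polynomial is λ² − (-4)λ + (3) with roots -1 and -3.
Eigenvectors give P = [[8, -3], [3, -1]] with P⁻¹ = [[-1, 3], [-3, 8]], and A = P·diag(-1, -3)·P⁻¹.
Then A⁵ = P·diag(-1, -243)·P⁻¹ = [[-8, 729], [-3, 243]] · [[-1, 3], [-3, 8]] = [[-2179, 5808], [-726, 1935]].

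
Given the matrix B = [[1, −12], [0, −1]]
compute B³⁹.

[[1, −12], [0, −1]]

B² = I (check: tr B = 0 and det B = −1), so B³⁹ = B since 39 is odd.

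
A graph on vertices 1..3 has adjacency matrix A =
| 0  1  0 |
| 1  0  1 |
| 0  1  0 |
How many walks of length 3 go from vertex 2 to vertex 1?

2

The number of length-3 walks from vertex 2 to vertex 1 is entry (2,1) of A³, where A is the adjacency matrix.
A² = [[1, 0, 1], [0, 2, 0], [1, 0, 1]]
A³ = [[0, 2, 0], [2, 0, 2], [0, 2, 0]]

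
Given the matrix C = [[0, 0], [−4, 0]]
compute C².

C is strictly triangular, hence nilpotent: C² = 0, so C² = 0.

[[0, 0], [0, 0]]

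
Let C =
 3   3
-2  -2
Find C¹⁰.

[[3, 3], [-2, -2]]

C² = C (a projection; rank 1, trace 1), so C¹⁰ = C.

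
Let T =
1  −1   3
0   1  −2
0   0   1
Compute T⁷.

T = I + N where N = [[0, −1, 3], [0, 0, −2], [0, 0, 0]] is strictly upper-triangular, so N³ = 0.
(I + N)⁷ = I + 7·N + 21·N² = [[1, −7, 63], [0, 1, −14], [0, 0, 1]].

[[1, −7, 63], [0, 1, −14], [0, 0, 1]]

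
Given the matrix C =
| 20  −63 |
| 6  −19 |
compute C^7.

tr C = 1 and det C = −2, so the characteristic polynomial is λ² − (1)λ + (−2) with roots 2 and −1.
Eigenvectors give P = [[−7, 3], [−2, 1]] with P⁻¹ = [[−1, 3], [−2, 7]], and C = P·diag(2, −1)·P⁻¹.
Then C^7 = P·diag(128, −1)·P⁻¹ = [[−896, −3], [−256, −1]] · [[−1, 3], [−2, 7]] = [[902, −2709], [258, −775]].

[[902, −2709], [258, −775]]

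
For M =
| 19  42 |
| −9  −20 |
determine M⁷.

[[775, 1806], [−387, −902]]

tr M = −1 and det M = −2, so the characteristic polynomial is λ² − (−1)λ + (−2) with roots 1 and −2.
Eigenvectors give P = [[−7, 2], [3, −1]] with P⁻¹ = [[−1, −2], [−3, −7]], and M = P·diag(1, −2)·P⁻¹.
Then M⁷ = P·diag(1, −128)·P⁻¹ = [[−7, −256], [3, 128]] · [[−1, −2], [−3, −7]] = [[775, 1806], [−387, −902]].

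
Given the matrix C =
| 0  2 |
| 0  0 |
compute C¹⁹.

C is strictly triangular, hence nilpotent: C² = 0, so C¹⁹ = 0.

[[0, 0], [0, 0]]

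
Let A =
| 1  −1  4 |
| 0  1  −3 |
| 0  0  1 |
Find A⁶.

A = I + N where N = [[0, −1, 4], [0, 0, −3], [0, 0, 0]] is strictly upper-triangular, so N³ = 0.
(I + N)⁶ = I + 6·N + 15·N² = [[1, −6, 69], [0, 1, −18], [0, 0, 1]].

[[1, −6, 69], [0, 1, −18], [0, 0, 1]]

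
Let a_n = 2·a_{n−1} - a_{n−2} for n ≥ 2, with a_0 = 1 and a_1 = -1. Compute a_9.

-17

With companion matrix B = [[2, -1], [1, 0]], [a_n, a_{n−1}]ᵀ = B·[a_{n−1}, a_{n−2}]ᵀ, so [a_9, a_8]ᵀ = B⁸·[a_1, a_0]ᵀ.
B⁸ = [[9, -8], [8, -7]], giving [a_9, a_8]ᵀ = [[-17], [-15]].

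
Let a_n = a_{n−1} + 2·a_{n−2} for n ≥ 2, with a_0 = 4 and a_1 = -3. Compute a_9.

167

With companion matrix B = [[1, 2], [1, 0]], [a_n, a_{n−1}]ᵀ = B·[a_{n−1}, a_{n−2}]ᵀ, so [a_9, a_8]ᵀ = B⁸·[a_1, a_0]ᵀ.
B⁸ = [[171, 170], [85, 86]], giving [a_9, a_8]ᵀ = [[167], [89]].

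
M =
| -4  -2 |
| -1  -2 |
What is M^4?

M^2 = [[18, 12], [6, 6]]
M^3 = [[-84, -60], [-30, -24]]
M^4 = [[396, 288], [144, 108]]

[[396, 288], [144, 108]]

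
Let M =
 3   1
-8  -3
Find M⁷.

[[3, 1], [-8, -3]]

M² = I (check: tr M = 0 and det M = -1), so M⁷ = M since 7 is odd.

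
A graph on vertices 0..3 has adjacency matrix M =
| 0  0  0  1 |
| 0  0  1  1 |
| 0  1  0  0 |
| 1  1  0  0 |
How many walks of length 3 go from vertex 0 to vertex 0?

0

The number of length-3 walks from vertex 0 to vertex 0 is entry (0,0) of M³, where M is the adjacency matrix.
M² = [[1, 1, 0, 0], [1, 2, 0, 0], [0, 0, 1, 1], [0, 0, 1, 2]]
M³ = [[0, 0, 1, 2], [0, 0, 2, 3], [1, 2, 0, 0], [2, 3, 0, 0]]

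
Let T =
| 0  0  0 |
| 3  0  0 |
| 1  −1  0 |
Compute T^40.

[[0, 0, 0], [0, 0, 0], [0, 0, 0]]

T is strictly triangular, hence nilpotent: T^3 = 0, so T^40 = 0.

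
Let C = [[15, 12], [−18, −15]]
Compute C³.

[[135, 108], [−162, −135]]

tr C = 0 and det C = −9, so the characteristic polynomial is λ² − (0)λ + (−9) with roots −3 and 3.
Eigenvectors give P = [[−2, −1], [3, 1]] with P⁻¹ = [[1, 1], [−3, −2]], and C = P·diag(−3, 3)·P⁻¹.
Then C³ = P·diag(−27, 27)·P⁻¹ = [[54, −27], [−81, 27]] · [[1, 1], [−3, −2]] = [[135, 108], [−162, −135]].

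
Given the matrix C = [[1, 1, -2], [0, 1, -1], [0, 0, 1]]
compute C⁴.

C = I + N where N = [[0, 1, -2], [0, 0, -1], [0, 0, 0]] is strictly upper-triangular, so N³ = 0.
(I + N)⁴ = I + 4·N + 6·N² = [[1, 4, -14], [0, 1, -4], [0, 0, 1]].

[[1, 4, -14], [0, 1, -4], [0, 0, 1]]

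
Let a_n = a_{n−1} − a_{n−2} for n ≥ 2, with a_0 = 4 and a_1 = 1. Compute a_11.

With companion matrix M = [[1, −1], [1, 0]], [a_n, a_{n−1}]ᵀ = M·[a_{n−1}, a_{n−2}]ᵀ, so [a_11, a_10]ᵀ = M¹⁰·[a_1, a_0]ᵀ.
M¹⁰ = [[−1, 1], [−1, 0]], giving [a_11, a_10]ᵀ = [[3], [−1]].

3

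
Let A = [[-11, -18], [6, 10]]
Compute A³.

tr A = -1 and det A = -2, so the characteristic polynomial is λ² − (-1)λ + (-2) with roots 1 and -2.
Eigenvectors give P = [[-3, 2], [2, -1]] with P⁻¹ = [[1, 2], [2, 3]], and A = P·diag(1, -2)·P⁻¹.
Then A³ = P·diag(1, -8)·P⁻¹ = [[-3, -16], [2, 8]] · [[1, 2], [2, 3]] = [[-35, -54], [18, 28]].

[[-35, -54], [18, 28]]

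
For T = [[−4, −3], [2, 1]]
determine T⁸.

[[766, 765], [−510, −509]]

tr T = −3 and det T = 2, so the characteristic polynomial is λ² − (−3)λ + (2) with roots −1 and −2.
Eigenvectors give P = [[−1, −3], [1, 2]] with P⁻¹ = [[2, 3], [−1, −1]], and T = P·diag(−1, −2)·P⁻¹.
Then T⁸ = P·diag(1, 256)·P⁻¹ = [[−1, −768], [1, 512]] · [[2, 3], [−1, −1]] = [[766, 765], [−510, −509]].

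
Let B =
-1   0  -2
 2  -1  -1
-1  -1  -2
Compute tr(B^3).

B^2 = [[3, 2, 6], [-3, 2, -1], [1, 3, 7]]
B^3 = [[-5, -8, -20], [8, -1, 6], [-2, -10, -19]]

-25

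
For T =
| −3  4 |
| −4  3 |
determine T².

[[−7, 0], [0, −7]]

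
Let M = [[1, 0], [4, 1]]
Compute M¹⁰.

M = I + N where N = [[0, 0], [4, 0]] is strictly lower-triangular, so N² = 0.
(I + N)¹⁰ = I + 10·N = [[1, 0], [40, 1]].

[[1, 0], [40, 1]]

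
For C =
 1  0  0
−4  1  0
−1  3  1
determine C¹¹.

[[1, 0, 0], [−44, 1, 0], [−671, 33, 1]]

C = I + N where N = [[0, 0, 0], [−4, 0, 0], [−1, 3, 0]] is strictly lower-triangular, so N³ = 0.
(I + N)¹¹ = I + 11·N + 55·N² = [[1, 0, 0], [−44, 1, 0], [−671, 33, 1]].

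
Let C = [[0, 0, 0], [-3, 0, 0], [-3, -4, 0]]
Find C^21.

[[0, 0, 0], [0, 0, 0], [0, 0, 0]]

C is strictly triangular, hence nilpotent: C^3 = 0, so C^21 = 0.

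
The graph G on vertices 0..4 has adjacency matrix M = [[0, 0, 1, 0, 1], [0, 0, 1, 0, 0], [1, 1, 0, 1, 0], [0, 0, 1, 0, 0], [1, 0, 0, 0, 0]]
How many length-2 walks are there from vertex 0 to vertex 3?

1

The number of length-2 walks from vertex 0 to vertex 3 is entry (0,3) of M², where M is the adjacency matrix.
M² = [[2, 1, 0, 1, 0], [1, 1, 0, 1, 0], [0, 0, 3, 0, 1], [1, 1, 0, 1, 0], [0, 0, 1, 0, 1]]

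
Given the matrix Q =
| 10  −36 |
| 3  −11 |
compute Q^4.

[[−44, 180], [−15, 61]]

tr Q = −1 and det Q = −2, so the characteristic polynomial is λ² − (−1)λ + (−2) with roots 1 and −2.
Eigenvectors give P = [[4, 3], [1, 1]] with P⁻¹ = [[1, −3], [−1, 4]], and Q = P·diag(1, −2)·P⁻¹.
Then Q^4 = P·diag(1, 16)·P⁻¹ = [[4, 48], [1, 16]] · [[1, −3], [−1, 4]] = [[−44, 180], [−15, 61]].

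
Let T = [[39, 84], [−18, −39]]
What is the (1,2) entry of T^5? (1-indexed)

6804

tr T = 0 and det T = −9, so the characteristic polynomial is λ² − (0)λ + (−9) with roots 3 and −3.
Eigenvectors give P = [[7, −2], [−3, 1]] with P⁻¹ = [[1, 2], [3, 7]], and T = P·diag(3, −3)·P⁻¹.
Then T^5 = P·diag(243, −243)·P⁻¹ = [[1701, 486], [−729, −243]] · [[1, 2], [3, 7]] = [[3159, 6804], [−1458, −3159]].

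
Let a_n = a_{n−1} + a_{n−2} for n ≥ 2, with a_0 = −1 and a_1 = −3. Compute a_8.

With companion matrix Q = [[1, 1], [1, 0]], [a_n, a_{n−1}]ᵀ = Q·[a_{n−1}, a_{n−2}]ᵀ, so [a_8, a_7]ᵀ = Q⁷·[a_1, a_0]ᵀ.
Q⁷ = [[21, 13], [13, 8]], giving [a_8, a_7]ᵀ = [[−76], [−47]].

−76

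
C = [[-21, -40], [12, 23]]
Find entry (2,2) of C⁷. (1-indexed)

tr C = 2 and det C = -3, so the characteristic polynomial is λ² − (2)λ + (-3) with roots 3 and -1.
Eigenvectors give P = [[-5, -2], [3, 1]] with P⁻¹ = [[1, 2], [-3, -5]], and C = P·diag(3, -1)·P⁻¹.
Then C⁷ = P·diag(2187, -1)·P⁻¹ = [[-10935, 2], [6561, -1]] · [[1, 2], [-3, -5]] = [[-10941, -21880], [6564, 13127]].

13127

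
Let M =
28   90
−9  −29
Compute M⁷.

tr M = −1 and det M = −2, so the characteristic polynomial is λ² − (−1)λ + (−2) with roots 1 and −2.
Eigenvectors give P = [[10, −3], [−3, 1]] with P⁻¹ = [[1, 3], [3, 10]], and M = P·diag(1, −2)·P⁻¹.
Then M⁷ = P·diag(1, −128)·P⁻¹ = [[10, 384], [−3, −128]] · [[1, 3], [3, 10]] = [[1162, 3870], [−387, −1289]].

[[1162, 3870], [−387, −1289]]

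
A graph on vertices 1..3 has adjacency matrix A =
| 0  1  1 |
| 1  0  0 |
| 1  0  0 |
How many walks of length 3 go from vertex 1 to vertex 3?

The number of length-3 walks from vertex 1 to vertex 3 is entry (1,3) of A^3, where A is the adjacency matrix.
A^2 = [[2, 0, 0], [0, 1, 1], [0, 1, 1]]
A^3 = [[0, 2, 2], [2, 0, 0], [2, 0, 0]]

2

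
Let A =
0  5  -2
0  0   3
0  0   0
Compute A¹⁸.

[[0, 0, 0], [0, 0, 0], [0, 0, 0]]

A is strictly triangular, hence nilpotent: A³ = 0, so A¹⁸ = 0.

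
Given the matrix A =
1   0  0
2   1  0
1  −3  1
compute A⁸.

A = I + N where N = [[0, 0, 0], [2, 0, 0], [1, −3, 0]] is strictly lower-triangular, so N³ = 0.
(I + N)⁸ = I + 8·N + 28·N² = [[1, 0, 0], [16, 1, 0], [−160, −24, 1]].

[[1, 0, 0], [16, 1, 0], [−160, −24, 1]]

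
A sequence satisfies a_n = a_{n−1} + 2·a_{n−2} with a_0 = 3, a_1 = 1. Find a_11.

2729

With companion matrix B = [[1, 2], [1, 0]], [a_n, a_{n−1}]ᵀ = B·[a_{n−1}, a_{n−2}]ᵀ, so [a_11, a_10]ᵀ = B^10·[a_1, a_0]ᵀ.
B^10 = [[683, 682], [341, 342]], giving [a_11, a_10]ᵀ = [[2729], [1367]].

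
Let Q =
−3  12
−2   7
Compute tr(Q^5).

tr Q = 4 and det Q = 3, so the characteristic polynomial is λ² − (4)λ + (3) with roots 1 and 3.
Eigenvectors give P = [[3, −2], [1, −1]] with P⁻¹ = [[1, −2], [1, −3]], and Q = P·diag(1, 3)·P⁻¹.
Then Q^5 = P·diag(1, 243)·P⁻¹ = [[3, −486], [1, −243]] · [[1, −2], [1, −3]] = [[−483, 1452], [−242, 727]].

244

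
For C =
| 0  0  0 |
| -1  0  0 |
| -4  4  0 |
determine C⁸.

[[0, 0, 0], [0, 0, 0], [0, 0, 0]]

C is strictly triangular, hence nilpotent: C³ = 0, so C⁸ = 0.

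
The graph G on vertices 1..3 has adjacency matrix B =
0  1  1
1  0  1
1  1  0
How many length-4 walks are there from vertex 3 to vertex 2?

The number of length-4 walks from vertex 3 to vertex 2 is entry (3,2) of B⁴, where B is the adjacency matrix.
B² = [[2, 1, 1], [1, 2, 1], [1, 1, 2]]
B³ = [[2, 3, 3], [3, 2, 3], [3, 3, 2]]
B⁴ = [[6, 5, 5], [5, 6, 5], [5, 5, 6]]

5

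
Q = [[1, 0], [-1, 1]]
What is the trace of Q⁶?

Q = I + N where N = [[0, 0], [-1, 0]] is strictly lower-triangular, so N² = 0.
(I + N)⁶ = I + 6·N = [[1, 0], [-6, 1]].

2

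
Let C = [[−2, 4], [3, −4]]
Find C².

[[16, −24], [−18, 28]]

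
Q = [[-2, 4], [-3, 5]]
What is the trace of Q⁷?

129

tr Q = 3 and det Q = 2, so the characteristic polynomial is λ² − (3)λ + (2) with roots 2 and 1.
Eigenvectors give P = [[1, 4], [1, 3]] with P⁻¹ = [[-3, 4], [1, -1]], and Q = P·diag(2, 1)·P⁻¹.
Then Q⁷ = P·diag(128, 1)·P⁻¹ = [[128, 4], [128, 3]] · [[-3, 4], [1, -1]] = [[-380, 508], [-381, 509]].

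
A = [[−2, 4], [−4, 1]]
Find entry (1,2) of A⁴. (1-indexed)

A² = [[−12, −4], [4, −15]]
A³ = [[40, −52], [52, 1]]
A⁴ = [[128, 108], [−108, 209]]

108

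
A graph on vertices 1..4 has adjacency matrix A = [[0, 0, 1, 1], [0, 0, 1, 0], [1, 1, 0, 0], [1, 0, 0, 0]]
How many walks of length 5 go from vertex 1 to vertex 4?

The number of length-5 walks from vertex 1 to vertex 4 is entry (1,4) of A⁵, where A is the adjacency matrix.
A² = [[2, 1, 0, 0], [1, 1, 0, 0], [0, 0, 2, 1], [0, 0, 1, 1]]
A³ = [[0, 0, 3, 2], [0, 0, 2, 1], [3, 2, 0, 0], [2, 1, 0, 0]]
A⁴ = [[5, 3, 0, 0], [3, 2, 0, 0], [0, 0, 5, 3], [0, 0, 3, 2]]
A⁵ = [[0, 0, 8, 5], [0, 0, 5, 3], [8, 5, 0, 0], [5, 3, 0, 0]]

5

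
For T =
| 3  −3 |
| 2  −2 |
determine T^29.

T² = T (a projection; rank 1, trace 1), so T^29 = T.

[[3, −3], [2, −2]]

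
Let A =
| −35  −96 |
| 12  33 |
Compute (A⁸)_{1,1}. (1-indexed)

tr A = −2 and det A = −3, so the characteristic polynomial is λ² − (−2)λ + (−3) with roots 1 and −3.
Eigenvectors give P = [[8, −3], [−3, 1]] with P⁻¹ = [[−1, −3], [−3, −8]], and A = P·diag(1, −3)·P⁻¹.
Then A⁸ = P·diag(1, 6561)·P⁻¹ = [[8, −19683], [−3, 6561]] · [[−1, −3], [−3, −8]] = [[59041, 157440], [−19680, −52479]].

59041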